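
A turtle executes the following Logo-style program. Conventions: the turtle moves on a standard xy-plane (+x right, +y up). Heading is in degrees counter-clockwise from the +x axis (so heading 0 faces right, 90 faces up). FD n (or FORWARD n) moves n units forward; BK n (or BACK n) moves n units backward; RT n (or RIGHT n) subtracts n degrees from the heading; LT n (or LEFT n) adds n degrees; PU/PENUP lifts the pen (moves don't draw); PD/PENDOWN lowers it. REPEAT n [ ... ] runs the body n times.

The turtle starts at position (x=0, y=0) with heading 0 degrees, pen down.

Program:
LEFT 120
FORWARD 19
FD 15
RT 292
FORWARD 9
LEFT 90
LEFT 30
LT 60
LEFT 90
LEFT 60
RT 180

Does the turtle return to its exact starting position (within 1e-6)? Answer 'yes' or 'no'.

Answer: no

Derivation:
Executing turtle program step by step:
Start: pos=(0,0), heading=0, pen down
LT 120: heading 0 -> 120
FD 19: (0,0) -> (-9.5,16.454) [heading=120, draw]
FD 15: (-9.5,16.454) -> (-17,29.445) [heading=120, draw]
RT 292: heading 120 -> 188
FD 9: (-17,29.445) -> (-25.912,28.192) [heading=188, draw]
LT 90: heading 188 -> 278
LT 30: heading 278 -> 308
LT 60: heading 308 -> 8
LT 90: heading 8 -> 98
LT 60: heading 98 -> 158
RT 180: heading 158 -> 338
Final: pos=(-25.912,28.192), heading=338, 3 segment(s) drawn

Start position: (0, 0)
Final position: (-25.912, 28.192)
Distance = 38.292; >= 1e-6 -> NOT closed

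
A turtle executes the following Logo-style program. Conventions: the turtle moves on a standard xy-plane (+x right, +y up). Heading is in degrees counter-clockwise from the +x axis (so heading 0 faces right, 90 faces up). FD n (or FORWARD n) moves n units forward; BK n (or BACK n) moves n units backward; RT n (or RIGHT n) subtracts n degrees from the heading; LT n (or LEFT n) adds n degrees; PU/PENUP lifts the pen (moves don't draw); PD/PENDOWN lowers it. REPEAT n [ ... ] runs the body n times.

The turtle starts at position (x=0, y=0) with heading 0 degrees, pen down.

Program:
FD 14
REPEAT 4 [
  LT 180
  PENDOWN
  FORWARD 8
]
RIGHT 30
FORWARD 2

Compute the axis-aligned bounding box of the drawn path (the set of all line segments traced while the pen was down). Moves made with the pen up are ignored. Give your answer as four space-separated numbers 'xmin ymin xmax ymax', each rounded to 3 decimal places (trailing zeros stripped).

Executing turtle program step by step:
Start: pos=(0,0), heading=0, pen down
FD 14: (0,0) -> (14,0) [heading=0, draw]
REPEAT 4 [
  -- iteration 1/4 --
  LT 180: heading 0 -> 180
  PD: pen down
  FD 8: (14,0) -> (6,0) [heading=180, draw]
  -- iteration 2/4 --
  LT 180: heading 180 -> 0
  PD: pen down
  FD 8: (6,0) -> (14,0) [heading=0, draw]
  -- iteration 3/4 --
  LT 180: heading 0 -> 180
  PD: pen down
  FD 8: (14,0) -> (6,0) [heading=180, draw]
  -- iteration 4/4 --
  LT 180: heading 180 -> 0
  PD: pen down
  FD 8: (6,0) -> (14,0) [heading=0, draw]
]
RT 30: heading 0 -> 330
FD 2: (14,0) -> (15.732,-1) [heading=330, draw]
Final: pos=(15.732,-1), heading=330, 6 segment(s) drawn

Segment endpoints: x in {0, 6, 14, 15.732}, y in {-1, 0, 0, 0, 0, 0}
xmin=0, ymin=-1, xmax=15.732, ymax=0

Answer: 0 -1 15.732 0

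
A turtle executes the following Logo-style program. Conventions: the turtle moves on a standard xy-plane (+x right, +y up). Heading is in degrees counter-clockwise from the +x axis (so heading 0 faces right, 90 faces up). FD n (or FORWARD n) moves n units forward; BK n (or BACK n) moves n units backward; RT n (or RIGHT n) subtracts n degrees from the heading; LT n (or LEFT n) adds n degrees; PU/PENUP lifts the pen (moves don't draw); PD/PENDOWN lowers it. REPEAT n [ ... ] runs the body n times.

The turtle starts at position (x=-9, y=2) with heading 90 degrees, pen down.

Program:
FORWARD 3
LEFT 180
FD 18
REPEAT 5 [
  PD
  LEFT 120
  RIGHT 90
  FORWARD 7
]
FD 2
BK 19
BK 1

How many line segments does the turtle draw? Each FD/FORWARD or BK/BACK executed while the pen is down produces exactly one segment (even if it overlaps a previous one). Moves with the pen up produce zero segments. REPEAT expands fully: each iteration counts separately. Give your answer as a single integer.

Answer: 10

Derivation:
Executing turtle program step by step:
Start: pos=(-9,2), heading=90, pen down
FD 3: (-9,2) -> (-9,5) [heading=90, draw]
LT 180: heading 90 -> 270
FD 18: (-9,5) -> (-9,-13) [heading=270, draw]
REPEAT 5 [
  -- iteration 1/5 --
  PD: pen down
  LT 120: heading 270 -> 30
  RT 90: heading 30 -> 300
  FD 7: (-9,-13) -> (-5.5,-19.062) [heading=300, draw]
  -- iteration 2/5 --
  PD: pen down
  LT 120: heading 300 -> 60
  RT 90: heading 60 -> 330
  FD 7: (-5.5,-19.062) -> (0.562,-22.562) [heading=330, draw]
  -- iteration 3/5 --
  PD: pen down
  LT 120: heading 330 -> 90
  RT 90: heading 90 -> 0
  FD 7: (0.562,-22.562) -> (7.562,-22.562) [heading=0, draw]
  -- iteration 4/5 --
  PD: pen down
  LT 120: heading 0 -> 120
  RT 90: heading 120 -> 30
  FD 7: (7.562,-22.562) -> (13.624,-19.062) [heading=30, draw]
  -- iteration 5/5 --
  PD: pen down
  LT 120: heading 30 -> 150
  RT 90: heading 150 -> 60
  FD 7: (13.624,-19.062) -> (17.124,-13) [heading=60, draw]
]
FD 2: (17.124,-13) -> (18.124,-11.268) [heading=60, draw]
BK 19: (18.124,-11.268) -> (8.624,-27.722) [heading=60, draw]
BK 1: (8.624,-27.722) -> (8.124,-28.588) [heading=60, draw]
Final: pos=(8.124,-28.588), heading=60, 10 segment(s) drawn
Segments drawn: 10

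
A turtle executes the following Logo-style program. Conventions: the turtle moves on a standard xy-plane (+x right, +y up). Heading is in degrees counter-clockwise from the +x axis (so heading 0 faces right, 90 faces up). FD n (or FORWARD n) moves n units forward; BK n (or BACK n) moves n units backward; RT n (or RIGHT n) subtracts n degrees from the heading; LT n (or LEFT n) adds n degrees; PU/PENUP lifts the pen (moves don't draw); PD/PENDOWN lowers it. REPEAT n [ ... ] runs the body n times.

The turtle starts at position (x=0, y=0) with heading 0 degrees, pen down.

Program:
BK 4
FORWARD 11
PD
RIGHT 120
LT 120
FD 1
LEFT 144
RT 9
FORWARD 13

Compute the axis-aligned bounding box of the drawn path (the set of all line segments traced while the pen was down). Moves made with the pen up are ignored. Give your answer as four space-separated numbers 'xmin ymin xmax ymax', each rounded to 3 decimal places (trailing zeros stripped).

Executing turtle program step by step:
Start: pos=(0,0), heading=0, pen down
BK 4: (0,0) -> (-4,0) [heading=0, draw]
FD 11: (-4,0) -> (7,0) [heading=0, draw]
PD: pen down
RT 120: heading 0 -> 240
LT 120: heading 240 -> 0
FD 1: (7,0) -> (8,0) [heading=0, draw]
LT 144: heading 0 -> 144
RT 9: heading 144 -> 135
FD 13: (8,0) -> (-1.192,9.192) [heading=135, draw]
Final: pos=(-1.192,9.192), heading=135, 4 segment(s) drawn

Segment endpoints: x in {-4, -1.192, 0, 7, 8}, y in {0, 9.192}
xmin=-4, ymin=0, xmax=8, ymax=9.192

Answer: -4 0 8 9.192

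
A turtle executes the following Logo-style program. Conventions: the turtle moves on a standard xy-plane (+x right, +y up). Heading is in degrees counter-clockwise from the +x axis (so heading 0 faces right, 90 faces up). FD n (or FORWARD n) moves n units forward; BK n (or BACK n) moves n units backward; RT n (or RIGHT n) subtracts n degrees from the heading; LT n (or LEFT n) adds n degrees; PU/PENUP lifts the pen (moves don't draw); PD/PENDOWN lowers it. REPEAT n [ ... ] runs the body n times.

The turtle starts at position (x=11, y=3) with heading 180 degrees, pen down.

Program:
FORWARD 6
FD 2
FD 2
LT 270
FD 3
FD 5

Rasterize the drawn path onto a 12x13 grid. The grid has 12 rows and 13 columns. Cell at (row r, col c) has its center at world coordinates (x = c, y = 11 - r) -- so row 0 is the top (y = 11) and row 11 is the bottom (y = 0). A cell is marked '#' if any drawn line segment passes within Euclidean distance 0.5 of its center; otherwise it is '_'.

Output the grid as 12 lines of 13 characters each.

Segment 0: (11,3) -> (5,3)
Segment 1: (5,3) -> (3,3)
Segment 2: (3,3) -> (1,3)
Segment 3: (1,3) -> (1,6)
Segment 4: (1,6) -> (1,11)

Answer: _#___________
_#___________
_#___________
_#___________
_#___________
_#___________
_#___________
_#___________
_###########_
_____________
_____________
_____________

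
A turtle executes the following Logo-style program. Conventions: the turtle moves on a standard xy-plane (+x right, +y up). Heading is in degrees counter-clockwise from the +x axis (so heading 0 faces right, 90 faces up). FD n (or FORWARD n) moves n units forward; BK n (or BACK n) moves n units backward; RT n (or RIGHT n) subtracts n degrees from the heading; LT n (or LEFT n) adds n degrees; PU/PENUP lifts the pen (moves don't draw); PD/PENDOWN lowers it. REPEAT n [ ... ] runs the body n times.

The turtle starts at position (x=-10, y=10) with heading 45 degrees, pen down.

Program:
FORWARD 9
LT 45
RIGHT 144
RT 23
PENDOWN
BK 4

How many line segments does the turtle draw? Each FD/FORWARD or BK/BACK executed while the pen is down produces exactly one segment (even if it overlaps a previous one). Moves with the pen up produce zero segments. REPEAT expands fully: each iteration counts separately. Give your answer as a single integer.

Answer: 2

Derivation:
Executing turtle program step by step:
Start: pos=(-10,10), heading=45, pen down
FD 9: (-10,10) -> (-3.636,16.364) [heading=45, draw]
LT 45: heading 45 -> 90
RT 144: heading 90 -> 306
RT 23: heading 306 -> 283
PD: pen down
BK 4: (-3.636,16.364) -> (-4.536,20.261) [heading=283, draw]
Final: pos=(-4.536,20.261), heading=283, 2 segment(s) drawn
Segments drawn: 2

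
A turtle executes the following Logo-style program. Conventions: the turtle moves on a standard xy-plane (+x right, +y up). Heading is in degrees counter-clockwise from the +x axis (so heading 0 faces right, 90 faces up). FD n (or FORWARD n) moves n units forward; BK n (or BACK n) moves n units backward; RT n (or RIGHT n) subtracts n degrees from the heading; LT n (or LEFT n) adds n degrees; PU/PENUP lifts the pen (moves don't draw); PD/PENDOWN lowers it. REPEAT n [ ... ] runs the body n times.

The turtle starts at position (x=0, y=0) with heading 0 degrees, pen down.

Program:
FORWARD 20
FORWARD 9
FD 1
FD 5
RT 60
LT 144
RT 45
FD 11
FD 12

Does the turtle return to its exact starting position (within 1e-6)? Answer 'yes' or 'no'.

Executing turtle program step by step:
Start: pos=(0,0), heading=0, pen down
FD 20: (0,0) -> (20,0) [heading=0, draw]
FD 9: (20,0) -> (29,0) [heading=0, draw]
FD 1: (29,0) -> (30,0) [heading=0, draw]
FD 5: (30,0) -> (35,0) [heading=0, draw]
RT 60: heading 0 -> 300
LT 144: heading 300 -> 84
RT 45: heading 84 -> 39
FD 11: (35,0) -> (43.549,6.923) [heading=39, draw]
FD 12: (43.549,6.923) -> (52.874,14.474) [heading=39, draw]
Final: pos=(52.874,14.474), heading=39, 6 segment(s) drawn

Start position: (0, 0)
Final position: (52.874, 14.474)
Distance = 54.82; >= 1e-6 -> NOT closed

Answer: no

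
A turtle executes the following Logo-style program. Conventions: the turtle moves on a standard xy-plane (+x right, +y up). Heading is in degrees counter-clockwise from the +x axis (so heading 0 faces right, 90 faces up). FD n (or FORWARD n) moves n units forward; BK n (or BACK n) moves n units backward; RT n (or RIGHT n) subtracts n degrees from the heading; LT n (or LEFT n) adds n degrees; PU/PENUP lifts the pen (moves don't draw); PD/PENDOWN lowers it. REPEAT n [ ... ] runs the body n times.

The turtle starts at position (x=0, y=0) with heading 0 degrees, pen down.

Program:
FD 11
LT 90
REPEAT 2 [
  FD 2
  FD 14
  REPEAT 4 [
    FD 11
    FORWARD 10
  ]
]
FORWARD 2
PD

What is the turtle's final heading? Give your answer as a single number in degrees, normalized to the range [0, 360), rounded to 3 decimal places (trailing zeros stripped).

Answer: 90

Derivation:
Executing turtle program step by step:
Start: pos=(0,0), heading=0, pen down
FD 11: (0,0) -> (11,0) [heading=0, draw]
LT 90: heading 0 -> 90
REPEAT 2 [
  -- iteration 1/2 --
  FD 2: (11,0) -> (11,2) [heading=90, draw]
  FD 14: (11,2) -> (11,16) [heading=90, draw]
  REPEAT 4 [
    -- iteration 1/4 --
    FD 11: (11,16) -> (11,27) [heading=90, draw]
    FD 10: (11,27) -> (11,37) [heading=90, draw]
    -- iteration 2/4 --
    FD 11: (11,37) -> (11,48) [heading=90, draw]
    FD 10: (11,48) -> (11,58) [heading=90, draw]
    -- iteration 3/4 --
    FD 11: (11,58) -> (11,69) [heading=90, draw]
    FD 10: (11,69) -> (11,79) [heading=90, draw]
    -- iteration 4/4 --
    FD 11: (11,79) -> (11,90) [heading=90, draw]
    FD 10: (11,90) -> (11,100) [heading=90, draw]
  ]
  -- iteration 2/2 --
  FD 2: (11,100) -> (11,102) [heading=90, draw]
  FD 14: (11,102) -> (11,116) [heading=90, draw]
  REPEAT 4 [
    -- iteration 1/4 --
    FD 11: (11,116) -> (11,127) [heading=90, draw]
    FD 10: (11,127) -> (11,137) [heading=90, draw]
    -- iteration 2/4 --
    FD 11: (11,137) -> (11,148) [heading=90, draw]
    FD 10: (11,148) -> (11,158) [heading=90, draw]
    -- iteration 3/4 --
    FD 11: (11,158) -> (11,169) [heading=90, draw]
    FD 10: (11,169) -> (11,179) [heading=90, draw]
    -- iteration 4/4 --
    FD 11: (11,179) -> (11,190) [heading=90, draw]
    FD 10: (11,190) -> (11,200) [heading=90, draw]
  ]
]
FD 2: (11,200) -> (11,202) [heading=90, draw]
PD: pen down
Final: pos=(11,202), heading=90, 22 segment(s) drawn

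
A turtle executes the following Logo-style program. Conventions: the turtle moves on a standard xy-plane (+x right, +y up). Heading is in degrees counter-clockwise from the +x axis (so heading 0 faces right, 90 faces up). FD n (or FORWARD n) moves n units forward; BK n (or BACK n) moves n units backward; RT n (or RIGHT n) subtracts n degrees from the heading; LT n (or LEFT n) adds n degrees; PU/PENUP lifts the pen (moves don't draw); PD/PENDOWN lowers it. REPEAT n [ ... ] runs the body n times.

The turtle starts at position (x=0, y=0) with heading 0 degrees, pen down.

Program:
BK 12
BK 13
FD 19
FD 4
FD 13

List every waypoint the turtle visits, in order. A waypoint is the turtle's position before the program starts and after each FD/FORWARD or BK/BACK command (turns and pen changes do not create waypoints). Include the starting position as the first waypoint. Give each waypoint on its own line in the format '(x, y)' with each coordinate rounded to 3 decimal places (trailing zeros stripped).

Answer: (0, 0)
(-12, 0)
(-25, 0)
(-6, 0)
(-2, 0)
(11, 0)

Derivation:
Executing turtle program step by step:
Start: pos=(0,0), heading=0, pen down
BK 12: (0,0) -> (-12,0) [heading=0, draw]
BK 13: (-12,0) -> (-25,0) [heading=0, draw]
FD 19: (-25,0) -> (-6,0) [heading=0, draw]
FD 4: (-6,0) -> (-2,0) [heading=0, draw]
FD 13: (-2,0) -> (11,0) [heading=0, draw]
Final: pos=(11,0), heading=0, 5 segment(s) drawn
Waypoints (6 total):
(0, 0)
(-12, 0)
(-25, 0)
(-6, 0)
(-2, 0)
(11, 0)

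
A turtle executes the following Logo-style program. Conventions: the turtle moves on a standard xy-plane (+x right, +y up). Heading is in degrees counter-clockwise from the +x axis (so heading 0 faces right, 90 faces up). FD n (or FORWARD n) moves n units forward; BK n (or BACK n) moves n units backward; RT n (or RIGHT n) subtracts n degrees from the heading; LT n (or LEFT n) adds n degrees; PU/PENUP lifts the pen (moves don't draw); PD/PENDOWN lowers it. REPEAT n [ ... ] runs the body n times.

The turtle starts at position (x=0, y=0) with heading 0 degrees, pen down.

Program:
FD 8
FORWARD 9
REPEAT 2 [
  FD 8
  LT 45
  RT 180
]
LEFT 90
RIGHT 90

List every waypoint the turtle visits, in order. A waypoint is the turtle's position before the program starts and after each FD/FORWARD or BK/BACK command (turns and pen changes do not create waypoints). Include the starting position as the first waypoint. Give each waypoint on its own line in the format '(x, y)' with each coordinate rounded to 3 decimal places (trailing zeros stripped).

Answer: (0, 0)
(8, 0)
(17, 0)
(25, 0)
(19.343, -5.657)

Derivation:
Executing turtle program step by step:
Start: pos=(0,0), heading=0, pen down
FD 8: (0,0) -> (8,0) [heading=0, draw]
FD 9: (8,0) -> (17,0) [heading=0, draw]
REPEAT 2 [
  -- iteration 1/2 --
  FD 8: (17,0) -> (25,0) [heading=0, draw]
  LT 45: heading 0 -> 45
  RT 180: heading 45 -> 225
  -- iteration 2/2 --
  FD 8: (25,0) -> (19.343,-5.657) [heading=225, draw]
  LT 45: heading 225 -> 270
  RT 180: heading 270 -> 90
]
LT 90: heading 90 -> 180
RT 90: heading 180 -> 90
Final: pos=(19.343,-5.657), heading=90, 4 segment(s) drawn
Waypoints (5 total):
(0, 0)
(8, 0)
(17, 0)
(25, 0)
(19.343, -5.657)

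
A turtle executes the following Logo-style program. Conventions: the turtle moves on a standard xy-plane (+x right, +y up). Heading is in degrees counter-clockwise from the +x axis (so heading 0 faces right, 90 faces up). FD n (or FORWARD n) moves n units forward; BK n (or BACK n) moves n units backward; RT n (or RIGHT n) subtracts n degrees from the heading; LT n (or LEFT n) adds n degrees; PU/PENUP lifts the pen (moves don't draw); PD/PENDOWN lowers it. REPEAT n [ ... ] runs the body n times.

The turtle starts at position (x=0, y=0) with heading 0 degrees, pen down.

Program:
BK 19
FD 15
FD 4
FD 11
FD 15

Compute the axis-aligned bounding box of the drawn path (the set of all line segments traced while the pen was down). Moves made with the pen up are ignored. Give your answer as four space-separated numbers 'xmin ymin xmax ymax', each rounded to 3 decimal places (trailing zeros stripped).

Executing turtle program step by step:
Start: pos=(0,0), heading=0, pen down
BK 19: (0,0) -> (-19,0) [heading=0, draw]
FD 15: (-19,0) -> (-4,0) [heading=0, draw]
FD 4: (-4,0) -> (0,0) [heading=0, draw]
FD 11: (0,0) -> (11,0) [heading=0, draw]
FD 15: (11,0) -> (26,0) [heading=0, draw]
Final: pos=(26,0), heading=0, 5 segment(s) drawn

Segment endpoints: x in {-19, -4, 0, 11, 26}, y in {0}
xmin=-19, ymin=0, xmax=26, ymax=0

Answer: -19 0 26 0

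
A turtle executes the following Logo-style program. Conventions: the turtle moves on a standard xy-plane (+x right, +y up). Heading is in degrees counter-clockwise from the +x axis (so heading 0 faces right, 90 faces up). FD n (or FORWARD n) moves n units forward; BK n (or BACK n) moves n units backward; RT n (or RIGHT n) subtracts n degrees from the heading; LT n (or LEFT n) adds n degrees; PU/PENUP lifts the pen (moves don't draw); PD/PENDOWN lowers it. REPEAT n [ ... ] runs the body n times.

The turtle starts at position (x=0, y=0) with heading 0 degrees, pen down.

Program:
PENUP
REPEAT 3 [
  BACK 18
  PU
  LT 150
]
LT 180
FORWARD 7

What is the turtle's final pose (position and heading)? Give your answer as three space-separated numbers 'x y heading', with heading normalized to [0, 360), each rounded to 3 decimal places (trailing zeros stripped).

Answer: -11.412 -0.412 270

Derivation:
Executing turtle program step by step:
Start: pos=(0,0), heading=0, pen down
PU: pen up
REPEAT 3 [
  -- iteration 1/3 --
  BK 18: (0,0) -> (-18,0) [heading=0, move]
  PU: pen up
  LT 150: heading 0 -> 150
  -- iteration 2/3 --
  BK 18: (-18,0) -> (-2.412,-9) [heading=150, move]
  PU: pen up
  LT 150: heading 150 -> 300
  -- iteration 3/3 --
  BK 18: (-2.412,-9) -> (-11.412,6.588) [heading=300, move]
  PU: pen up
  LT 150: heading 300 -> 90
]
LT 180: heading 90 -> 270
FD 7: (-11.412,6.588) -> (-11.412,-0.412) [heading=270, move]
Final: pos=(-11.412,-0.412), heading=270, 0 segment(s) drawn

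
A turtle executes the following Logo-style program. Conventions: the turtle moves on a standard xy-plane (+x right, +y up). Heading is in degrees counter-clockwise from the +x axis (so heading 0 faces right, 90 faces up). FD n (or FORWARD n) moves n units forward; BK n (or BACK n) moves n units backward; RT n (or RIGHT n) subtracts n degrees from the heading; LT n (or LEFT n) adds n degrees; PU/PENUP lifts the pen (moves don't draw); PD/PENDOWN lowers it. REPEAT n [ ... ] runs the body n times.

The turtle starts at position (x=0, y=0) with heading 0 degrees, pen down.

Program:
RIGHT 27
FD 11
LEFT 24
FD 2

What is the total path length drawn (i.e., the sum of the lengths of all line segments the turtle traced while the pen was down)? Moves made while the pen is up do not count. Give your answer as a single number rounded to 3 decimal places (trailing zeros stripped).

Executing turtle program step by step:
Start: pos=(0,0), heading=0, pen down
RT 27: heading 0 -> 333
FD 11: (0,0) -> (9.801,-4.994) [heading=333, draw]
LT 24: heading 333 -> 357
FD 2: (9.801,-4.994) -> (11.798,-5.099) [heading=357, draw]
Final: pos=(11.798,-5.099), heading=357, 2 segment(s) drawn

Segment lengths:
  seg 1: (0,0) -> (9.801,-4.994), length = 11
  seg 2: (9.801,-4.994) -> (11.798,-5.099), length = 2
Total = 13

Answer: 13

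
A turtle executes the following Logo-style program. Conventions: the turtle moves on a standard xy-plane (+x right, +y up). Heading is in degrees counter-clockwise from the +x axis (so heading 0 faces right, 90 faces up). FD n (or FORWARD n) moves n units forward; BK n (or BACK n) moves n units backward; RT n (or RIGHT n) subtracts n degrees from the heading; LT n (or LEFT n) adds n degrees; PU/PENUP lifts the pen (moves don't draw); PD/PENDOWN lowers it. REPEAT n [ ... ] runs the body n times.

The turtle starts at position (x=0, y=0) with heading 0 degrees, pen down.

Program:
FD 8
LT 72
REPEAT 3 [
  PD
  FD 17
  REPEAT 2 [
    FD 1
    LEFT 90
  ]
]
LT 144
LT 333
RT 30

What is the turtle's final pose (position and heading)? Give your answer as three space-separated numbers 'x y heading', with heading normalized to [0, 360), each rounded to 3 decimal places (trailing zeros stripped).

Answer: 12.611 17.428 339

Derivation:
Executing turtle program step by step:
Start: pos=(0,0), heading=0, pen down
FD 8: (0,0) -> (8,0) [heading=0, draw]
LT 72: heading 0 -> 72
REPEAT 3 [
  -- iteration 1/3 --
  PD: pen down
  FD 17: (8,0) -> (13.253,16.168) [heading=72, draw]
  REPEAT 2 [
    -- iteration 1/2 --
    FD 1: (13.253,16.168) -> (13.562,17.119) [heading=72, draw]
    LT 90: heading 72 -> 162
    -- iteration 2/2 --
    FD 1: (13.562,17.119) -> (12.611,17.428) [heading=162, draw]
    LT 90: heading 162 -> 252
  ]
  -- iteration 2/3 --
  PD: pen down
  FD 17: (12.611,17.428) -> (7.358,1.26) [heading=252, draw]
  REPEAT 2 [
    -- iteration 1/2 --
    FD 1: (7.358,1.26) -> (7.049,0.309) [heading=252, draw]
    LT 90: heading 252 -> 342
    -- iteration 2/2 --
    FD 1: (7.049,0.309) -> (8,0) [heading=342, draw]
    LT 90: heading 342 -> 72
  ]
  -- iteration 3/3 --
  PD: pen down
  FD 17: (8,0) -> (13.253,16.168) [heading=72, draw]
  REPEAT 2 [
    -- iteration 1/2 --
    FD 1: (13.253,16.168) -> (13.562,17.119) [heading=72, draw]
    LT 90: heading 72 -> 162
    -- iteration 2/2 --
    FD 1: (13.562,17.119) -> (12.611,17.428) [heading=162, draw]
    LT 90: heading 162 -> 252
  ]
]
LT 144: heading 252 -> 36
LT 333: heading 36 -> 9
RT 30: heading 9 -> 339
Final: pos=(12.611,17.428), heading=339, 10 segment(s) drawn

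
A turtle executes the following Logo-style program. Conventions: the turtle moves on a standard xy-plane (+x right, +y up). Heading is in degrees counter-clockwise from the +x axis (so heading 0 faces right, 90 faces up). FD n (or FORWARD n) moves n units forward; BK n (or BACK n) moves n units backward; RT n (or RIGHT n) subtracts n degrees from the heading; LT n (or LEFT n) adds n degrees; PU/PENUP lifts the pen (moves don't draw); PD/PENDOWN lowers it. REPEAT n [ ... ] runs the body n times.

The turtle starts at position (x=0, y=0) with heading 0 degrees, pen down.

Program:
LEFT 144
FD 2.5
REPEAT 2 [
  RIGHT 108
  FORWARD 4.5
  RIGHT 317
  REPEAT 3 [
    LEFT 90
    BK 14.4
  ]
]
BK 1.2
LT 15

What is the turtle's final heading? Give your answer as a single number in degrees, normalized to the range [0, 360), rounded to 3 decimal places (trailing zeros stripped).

Answer: 209

Derivation:
Executing turtle program step by step:
Start: pos=(0,0), heading=0, pen down
LT 144: heading 0 -> 144
FD 2.5: (0,0) -> (-2.023,1.469) [heading=144, draw]
REPEAT 2 [
  -- iteration 1/2 --
  RT 108: heading 144 -> 36
  FD 4.5: (-2.023,1.469) -> (1.618,4.114) [heading=36, draw]
  RT 317: heading 36 -> 79
  REPEAT 3 [
    -- iteration 1/3 --
    LT 90: heading 79 -> 169
    BK 14.4: (1.618,4.114) -> (15.753,1.367) [heading=169, draw]
    -- iteration 2/3 --
    LT 90: heading 169 -> 259
    BK 14.4: (15.753,1.367) -> (18.501,15.502) [heading=259, draw]
    -- iteration 3/3 --
    LT 90: heading 259 -> 349
    BK 14.4: (18.501,15.502) -> (4.366,18.25) [heading=349, draw]
  ]
  -- iteration 2/2 --
  RT 108: heading 349 -> 241
  FD 4.5: (4.366,18.25) -> (2.184,14.314) [heading=241, draw]
  RT 317: heading 241 -> 284
  REPEAT 3 [
    -- iteration 1/3 --
    LT 90: heading 284 -> 14
    BK 14.4: (2.184,14.314) -> (-11.788,10.83) [heading=14, draw]
    -- iteration 2/3 --
    LT 90: heading 14 -> 104
    BK 14.4: (-11.788,10.83) -> (-8.305,-3.142) [heading=104, draw]
    -- iteration 3/3 --
    LT 90: heading 104 -> 194
    BK 14.4: (-8.305,-3.142) -> (5.668,0.342) [heading=194, draw]
  ]
]
BK 1.2: (5.668,0.342) -> (6.832,0.632) [heading=194, draw]
LT 15: heading 194 -> 209
Final: pos=(6.832,0.632), heading=209, 10 segment(s) drawn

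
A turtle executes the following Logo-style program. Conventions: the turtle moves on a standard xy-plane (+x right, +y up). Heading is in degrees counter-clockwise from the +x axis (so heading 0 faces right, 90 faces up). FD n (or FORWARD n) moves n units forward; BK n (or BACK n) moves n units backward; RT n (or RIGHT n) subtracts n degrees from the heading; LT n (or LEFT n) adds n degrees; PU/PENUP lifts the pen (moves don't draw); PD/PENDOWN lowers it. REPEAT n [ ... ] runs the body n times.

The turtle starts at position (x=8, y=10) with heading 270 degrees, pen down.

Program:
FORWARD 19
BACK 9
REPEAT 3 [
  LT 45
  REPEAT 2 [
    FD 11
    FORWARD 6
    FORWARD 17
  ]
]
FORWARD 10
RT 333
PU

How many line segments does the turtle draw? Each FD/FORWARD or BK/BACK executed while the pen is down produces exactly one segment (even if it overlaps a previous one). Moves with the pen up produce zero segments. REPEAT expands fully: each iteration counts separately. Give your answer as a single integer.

Executing turtle program step by step:
Start: pos=(8,10), heading=270, pen down
FD 19: (8,10) -> (8,-9) [heading=270, draw]
BK 9: (8,-9) -> (8,0) [heading=270, draw]
REPEAT 3 [
  -- iteration 1/3 --
  LT 45: heading 270 -> 315
  REPEAT 2 [
    -- iteration 1/2 --
    FD 11: (8,0) -> (15.778,-7.778) [heading=315, draw]
    FD 6: (15.778,-7.778) -> (20.021,-12.021) [heading=315, draw]
    FD 17: (20.021,-12.021) -> (32.042,-24.042) [heading=315, draw]
    -- iteration 2/2 --
    FD 11: (32.042,-24.042) -> (39.82,-31.82) [heading=315, draw]
    FD 6: (39.82,-31.82) -> (44.062,-36.062) [heading=315, draw]
    FD 17: (44.062,-36.062) -> (56.083,-48.083) [heading=315, draw]
  ]
  -- iteration 2/3 --
  LT 45: heading 315 -> 0
  REPEAT 2 [
    -- iteration 1/2 --
    FD 11: (56.083,-48.083) -> (67.083,-48.083) [heading=0, draw]
    FD 6: (67.083,-48.083) -> (73.083,-48.083) [heading=0, draw]
    FD 17: (73.083,-48.083) -> (90.083,-48.083) [heading=0, draw]
    -- iteration 2/2 --
    FD 11: (90.083,-48.083) -> (101.083,-48.083) [heading=0, draw]
    FD 6: (101.083,-48.083) -> (107.083,-48.083) [heading=0, draw]
    FD 17: (107.083,-48.083) -> (124.083,-48.083) [heading=0, draw]
  ]
  -- iteration 3/3 --
  LT 45: heading 0 -> 45
  REPEAT 2 [
    -- iteration 1/2 --
    FD 11: (124.083,-48.083) -> (131.861,-40.305) [heading=45, draw]
    FD 6: (131.861,-40.305) -> (136.104,-36.062) [heading=45, draw]
    FD 17: (136.104,-36.062) -> (148.125,-24.042) [heading=45, draw]
    -- iteration 2/2 --
    FD 11: (148.125,-24.042) -> (155.903,-16.263) [heading=45, draw]
    FD 6: (155.903,-16.263) -> (160.146,-12.021) [heading=45, draw]
    FD 17: (160.146,-12.021) -> (172.167,0) [heading=45, draw]
  ]
]
FD 10: (172.167,0) -> (179.238,7.071) [heading=45, draw]
RT 333: heading 45 -> 72
PU: pen up
Final: pos=(179.238,7.071), heading=72, 21 segment(s) drawn
Segments drawn: 21

Answer: 21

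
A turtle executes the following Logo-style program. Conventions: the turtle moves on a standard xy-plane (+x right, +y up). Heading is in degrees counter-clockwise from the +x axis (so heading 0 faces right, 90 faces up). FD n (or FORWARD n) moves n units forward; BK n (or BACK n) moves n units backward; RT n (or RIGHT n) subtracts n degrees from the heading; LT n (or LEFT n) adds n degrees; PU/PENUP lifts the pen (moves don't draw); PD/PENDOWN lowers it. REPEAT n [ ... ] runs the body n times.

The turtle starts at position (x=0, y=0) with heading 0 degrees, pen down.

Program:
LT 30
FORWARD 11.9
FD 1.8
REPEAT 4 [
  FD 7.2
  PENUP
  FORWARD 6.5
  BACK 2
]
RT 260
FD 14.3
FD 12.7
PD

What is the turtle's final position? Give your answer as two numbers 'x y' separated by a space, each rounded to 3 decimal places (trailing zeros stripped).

Answer: 35.039 50.933

Derivation:
Executing turtle program step by step:
Start: pos=(0,0), heading=0, pen down
LT 30: heading 0 -> 30
FD 11.9: (0,0) -> (10.306,5.95) [heading=30, draw]
FD 1.8: (10.306,5.95) -> (11.865,6.85) [heading=30, draw]
REPEAT 4 [
  -- iteration 1/4 --
  FD 7.2: (11.865,6.85) -> (18.1,10.45) [heading=30, draw]
  PU: pen up
  FD 6.5: (18.1,10.45) -> (23.729,13.7) [heading=30, move]
  BK 2: (23.729,13.7) -> (21.997,12.7) [heading=30, move]
  -- iteration 2/4 --
  FD 7.2: (21.997,12.7) -> (28.232,16.3) [heading=30, move]
  PU: pen up
  FD 6.5: (28.232,16.3) -> (33.862,19.55) [heading=30, move]
  BK 2: (33.862,19.55) -> (32.13,18.55) [heading=30, move]
  -- iteration 3/4 --
  FD 7.2: (32.13,18.55) -> (38.365,22.15) [heading=30, move]
  PU: pen up
  FD 6.5: (38.365,22.15) -> (43.994,25.4) [heading=30, move]
  BK 2: (43.994,25.4) -> (42.262,24.4) [heading=30, move]
  -- iteration 4/4 --
  FD 7.2: (42.262,24.4) -> (48.497,28) [heading=30, move]
  PU: pen up
  FD 6.5: (48.497,28) -> (54.127,31.25) [heading=30, move]
  BK 2: (54.127,31.25) -> (52.395,30.25) [heading=30, move]
]
RT 260: heading 30 -> 130
FD 14.3: (52.395,30.25) -> (43.203,41.204) [heading=130, move]
FD 12.7: (43.203,41.204) -> (35.039,50.933) [heading=130, move]
PD: pen down
Final: pos=(35.039,50.933), heading=130, 3 segment(s) drawn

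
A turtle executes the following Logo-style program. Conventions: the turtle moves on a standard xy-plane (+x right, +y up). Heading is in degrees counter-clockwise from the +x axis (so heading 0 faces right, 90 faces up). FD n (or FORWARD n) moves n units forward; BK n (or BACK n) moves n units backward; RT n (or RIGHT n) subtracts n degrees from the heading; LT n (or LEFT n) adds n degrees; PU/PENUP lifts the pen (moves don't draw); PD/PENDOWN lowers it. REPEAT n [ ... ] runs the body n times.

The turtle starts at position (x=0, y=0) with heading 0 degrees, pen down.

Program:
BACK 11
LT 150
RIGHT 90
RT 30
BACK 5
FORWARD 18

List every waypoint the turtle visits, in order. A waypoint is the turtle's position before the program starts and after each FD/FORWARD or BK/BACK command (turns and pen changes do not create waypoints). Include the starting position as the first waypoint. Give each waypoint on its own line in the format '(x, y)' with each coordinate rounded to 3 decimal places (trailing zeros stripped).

Answer: (0, 0)
(-11, 0)
(-15.33, -2.5)
(0.258, 6.5)

Derivation:
Executing turtle program step by step:
Start: pos=(0,0), heading=0, pen down
BK 11: (0,0) -> (-11,0) [heading=0, draw]
LT 150: heading 0 -> 150
RT 90: heading 150 -> 60
RT 30: heading 60 -> 30
BK 5: (-11,0) -> (-15.33,-2.5) [heading=30, draw]
FD 18: (-15.33,-2.5) -> (0.258,6.5) [heading=30, draw]
Final: pos=(0.258,6.5), heading=30, 3 segment(s) drawn
Waypoints (4 total):
(0, 0)
(-11, 0)
(-15.33, -2.5)
(0.258, 6.5)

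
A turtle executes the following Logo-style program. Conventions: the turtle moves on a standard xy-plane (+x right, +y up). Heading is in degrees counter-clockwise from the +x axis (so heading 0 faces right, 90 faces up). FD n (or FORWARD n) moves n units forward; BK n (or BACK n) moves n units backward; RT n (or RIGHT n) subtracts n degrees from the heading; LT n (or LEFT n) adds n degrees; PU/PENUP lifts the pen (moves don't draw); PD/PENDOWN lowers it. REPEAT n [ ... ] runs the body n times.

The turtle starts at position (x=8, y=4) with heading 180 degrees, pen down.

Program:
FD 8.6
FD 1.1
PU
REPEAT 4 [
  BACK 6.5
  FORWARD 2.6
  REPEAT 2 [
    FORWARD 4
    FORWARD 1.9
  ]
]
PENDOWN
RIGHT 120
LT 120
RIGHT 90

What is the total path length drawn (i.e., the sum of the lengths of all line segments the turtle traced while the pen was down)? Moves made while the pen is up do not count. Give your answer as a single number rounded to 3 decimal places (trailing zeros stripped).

Answer: 9.7

Derivation:
Executing turtle program step by step:
Start: pos=(8,4), heading=180, pen down
FD 8.6: (8,4) -> (-0.6,4) [heading=180, draw]
FD 1.1: (-0.6,4) -> (-1.7,4) [heading=180, draw]
PU: pen up
REPEAT 4 [
  -- iteration 1/4 --
  BK 6.5: (-1.7,4) -> (4.8,4) [heading=180, move]
  FD 2.6: (4.8,4) -> (2.2,4) [heading=180, move]
  REPEAT 2 [
    -- iteration 1/2 --
    FD 4: (2.2,4) -> (-1.8,4) [heading=180, move]
    FD 1.9: (-1.8,4) -> (-3.7,4) [heading=180, move]
    -- iteration 2/2 --
    FD 4: (-3.7,4) -> (-7.7,4) [heading=180, move]
    FD 1.9: (-7.7,4) -> (-9.6,4) [heading=180, move]
  ]
  -- iteration 2/4 --
  BK 6.5: (-9.6,4) -> (-3.1,4) [heading=180, move]
  FD 2.6: (-3.1,4) -> (-5.7,4) [heading=180, move]
  REPEAT 2 [
    -- iteration 1/2 --
    FD 4: (-5.7,4) -> (-9.7,4) [heading=180, move]
    FD 1.9: (-9.7,4) -> (-11.6,4) [heading=180, move]
    -- iteration 2/2 --
    FD 4: (-11.6,4) -> (-15.6,4) [heading=180, move]
    FD 1.9: (-15.6,4) -> (-17.5,4) [heading=180, move]
  ]
  -- iteration 3/4 --
  BK 6.5: (-17.5,4) -> (-11,4) [heading=180, move]
  FD 2.6: (-11,4) -> (-13.6,4) [heading=180, move]
  REPEAT 2 [
    -- iteration 1/2 --
    FD 4: (-13.6,4) -> (-17.6,4) [heading=180, move]
    FD 1.9: (-17.6,4) -> (-19.5,4) [heading=180, move]
    -- iteration 2/2 --
    FD 4: (-19.5,4) -> (-23.5,4) [heading=180, move]
    FD 1.9: (-23.5,4) -> (-25.4,4) [heading=180, move]
  ]
  -- iteration 4/4 --
  BK 6.5: (-25.4,4) -> (-18.9,4) [heading=180, move]
  FD 2.6: (-18.9,4) -> (-21.5,4) [heading=180, move]
  REPEAT 2 [
    -- iteration 1/2 --
    FD 4: (-21.5,4) -> (-25.5,4) [heading=180, move]
    FD 1.9: (-25.5,4) -> (-27.4,4) [heading=180, move]
    -- iteration 2/2 --
    FD 4: (-27.4,4) -> (-31.4,4) [heading=180, move]
    FD 1.9: (-31.4,4) -> (-33.3,4) [heading=180, move]
  ]
]
PD: pen down
RT 120: heading 180 -> 60
LT 120: heading 60 -> 180
RT 90: heading 180 -> 90
Final: pos=(-33.3,4), heading=90, 2 segment(s) drawn

Segment lengths:
  seg 1: (8,4) -> (-0.6,4), length = 8.6
  seg 2: (-0.6,4) -> (-1.7,4), length = 1.1
Total = 9.7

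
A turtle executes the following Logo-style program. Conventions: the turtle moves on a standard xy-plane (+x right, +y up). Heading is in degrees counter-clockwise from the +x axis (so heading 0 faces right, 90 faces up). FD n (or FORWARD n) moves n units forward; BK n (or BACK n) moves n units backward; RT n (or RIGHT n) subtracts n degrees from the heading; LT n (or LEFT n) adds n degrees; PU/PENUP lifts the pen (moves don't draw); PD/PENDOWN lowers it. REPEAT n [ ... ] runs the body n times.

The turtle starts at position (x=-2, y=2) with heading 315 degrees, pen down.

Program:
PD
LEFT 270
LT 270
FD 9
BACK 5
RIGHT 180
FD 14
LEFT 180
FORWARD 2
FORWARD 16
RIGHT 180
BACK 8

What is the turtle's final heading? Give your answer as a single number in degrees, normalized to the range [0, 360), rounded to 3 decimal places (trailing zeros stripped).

Executing turtle program step by step:
Start: pos=(-2,2), heading=315, pen down
PD: pen down
LT 270: heading 315 -> 225
LT 270: heading 225 -> 135
FD 9: (-2,2) -> (-8.364,8.364) [heading=135, draw]
BK 5: (-8.364,8.364) -> (-4.828,4.828) [heading=135, draw]
RT 180: heading 135 -> 315
FD 14: (-4.828,4.828) -> (5.071,-5.071) [heading=315, draw]
LT 180: heading 315 -> 135
FD 2: (5.071,-5.071) -> (3.657,-3.657) [heading=135, draw]
FD 16: (3.657,-3.657) -> (-7.657,7.657) [heading=135, draw]
RT 180: heading 135 -> 315
BK 8: (-7.657,7.657) -> (-13.314,13.314) [heading=315, draw]
Final: pos=(-13.314,13.314), heading=315, 6 segment(s) drawn

Answer: 315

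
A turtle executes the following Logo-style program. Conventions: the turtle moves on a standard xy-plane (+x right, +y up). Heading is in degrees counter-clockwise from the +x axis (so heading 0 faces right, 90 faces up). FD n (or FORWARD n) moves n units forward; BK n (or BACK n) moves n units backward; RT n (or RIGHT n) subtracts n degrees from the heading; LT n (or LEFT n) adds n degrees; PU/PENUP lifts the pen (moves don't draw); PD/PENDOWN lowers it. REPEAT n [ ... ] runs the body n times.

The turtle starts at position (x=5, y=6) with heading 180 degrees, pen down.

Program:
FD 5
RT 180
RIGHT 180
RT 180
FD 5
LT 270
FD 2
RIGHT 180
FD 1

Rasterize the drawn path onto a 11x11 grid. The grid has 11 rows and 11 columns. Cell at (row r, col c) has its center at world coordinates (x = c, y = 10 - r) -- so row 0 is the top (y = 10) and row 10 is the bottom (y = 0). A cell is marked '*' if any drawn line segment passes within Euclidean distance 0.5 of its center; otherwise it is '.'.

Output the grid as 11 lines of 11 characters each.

Segment 0: (5,6) -> (0,6)
Segment 1: (0,6) -> (5,6)
Segment 2: (5,6) -> (5,4)
Segment 3: (5,4) -> (5,5)

Answer: ...........
...........
...........
...........
******.....
.....*.....
.....*.....
...........
...........
...........
...........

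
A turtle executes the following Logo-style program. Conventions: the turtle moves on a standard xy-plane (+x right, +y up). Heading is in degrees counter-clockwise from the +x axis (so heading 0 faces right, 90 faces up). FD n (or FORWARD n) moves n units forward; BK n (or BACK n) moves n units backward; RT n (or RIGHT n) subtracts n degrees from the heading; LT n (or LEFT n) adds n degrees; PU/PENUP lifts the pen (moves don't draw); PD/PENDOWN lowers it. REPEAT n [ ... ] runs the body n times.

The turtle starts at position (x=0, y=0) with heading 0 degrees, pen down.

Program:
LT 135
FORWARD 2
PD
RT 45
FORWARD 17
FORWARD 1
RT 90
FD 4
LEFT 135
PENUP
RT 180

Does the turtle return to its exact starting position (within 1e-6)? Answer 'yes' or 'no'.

Answer: no

Derivation:
Executing turtle program step by step:
Start: pos=(0,0), heading=0, pen down
LT 135: heading 0 -> 135
FD 2: (0,0) -> (-1.414,1.414) [heading=135, draw]
PD: pen down
RT 45: heading 135 -> 90
FD 17: (-1.414,1.414) -> (-1.414,18.414) [heading=90, draw]
FD 1: (-1.414,18.414) -> (-1.414,19.414) [heading=90, draw]
RT 90: heading 90 -> 0
FD 4: (-1.414,19.414) -> (2.586,19.414) [heading=0, draw]
LT 135: heading 0 -> 135
PU: pen up
RT 180: heading 135 -> 315
Final: pos=(2.586,19.414), heading=315, 4 segment(s) drawn

Start position: (0, 0)
Final position: (2.586, 19.414)
Distance = 19.586; >= 1e-6 -> NOT closed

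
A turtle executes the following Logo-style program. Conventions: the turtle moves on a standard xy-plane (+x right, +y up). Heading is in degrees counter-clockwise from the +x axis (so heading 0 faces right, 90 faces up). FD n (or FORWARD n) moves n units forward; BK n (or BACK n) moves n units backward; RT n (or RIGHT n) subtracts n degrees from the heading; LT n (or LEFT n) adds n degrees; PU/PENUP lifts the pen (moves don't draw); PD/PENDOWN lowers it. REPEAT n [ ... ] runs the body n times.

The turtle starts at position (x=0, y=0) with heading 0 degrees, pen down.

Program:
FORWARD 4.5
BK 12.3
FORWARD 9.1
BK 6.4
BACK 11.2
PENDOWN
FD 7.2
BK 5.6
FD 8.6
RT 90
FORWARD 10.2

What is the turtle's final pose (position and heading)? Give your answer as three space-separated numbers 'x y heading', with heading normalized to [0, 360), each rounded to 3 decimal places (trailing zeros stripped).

Answer: -6.1 -10.2 270

Derivation:
Executing turtle program step by step:
Start: pos=(0,0), heading=0, pen down
FD 4.5: (0,0) -> (4.5,0) [heading=0, draw]
BK 12.3: (4.5,0) -> (-7.8,0) [heading=0, draw]
FD 9.1: (-7.8,0) -> (1.3,0) [heading=0, draw]
BK 6.4: (1.3,0) -> (-5.1,0) [heading=0, draw]
BK 11.2: (-5.1,0) -> (-16.3,0) [heading=0, draw]
PD: pen down
FD 7.2: (-16.3,0) -> (-9.1,0) [heading=0, draw]
BK 5.6: (-9.1,0) -> (-14.7,0) [heading=0, draw]
FD 8.6: (-14.7,0) -> (-6.1,0) [heading=0, draw]
RT 90: heading 0 -> 270
FD 10.2: (-6.1,0) -> (-6.1,-10.2) [heading=270, draw]
Final: pos=(-6.1,-10.2), heading=270, 9 segment(s) drawn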